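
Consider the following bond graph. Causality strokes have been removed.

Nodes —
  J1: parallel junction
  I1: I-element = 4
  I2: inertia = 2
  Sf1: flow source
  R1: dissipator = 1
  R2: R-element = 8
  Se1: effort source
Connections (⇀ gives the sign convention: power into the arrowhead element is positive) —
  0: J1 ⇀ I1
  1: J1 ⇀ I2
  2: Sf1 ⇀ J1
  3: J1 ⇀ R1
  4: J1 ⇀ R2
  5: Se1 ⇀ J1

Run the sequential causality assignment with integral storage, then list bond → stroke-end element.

#0 →I1
#1 →I2
#2 →Sf1
#3 →R1
#4 →R2
#5 →J1

b2 |Sf1  (Sf1 fixes flow; stroke at Sf1)
b5 |J1  (Se1 (Se) sets effort on bond)
b0 |I1  (J1: bond 5 brought effort, rest push out)
b1 |I2  (J1 effort already set via bond 5)
b3 |R1  (common-e at J1 fixed by 5)
b4 |R2  (0-jn J1 has e-setter on 5)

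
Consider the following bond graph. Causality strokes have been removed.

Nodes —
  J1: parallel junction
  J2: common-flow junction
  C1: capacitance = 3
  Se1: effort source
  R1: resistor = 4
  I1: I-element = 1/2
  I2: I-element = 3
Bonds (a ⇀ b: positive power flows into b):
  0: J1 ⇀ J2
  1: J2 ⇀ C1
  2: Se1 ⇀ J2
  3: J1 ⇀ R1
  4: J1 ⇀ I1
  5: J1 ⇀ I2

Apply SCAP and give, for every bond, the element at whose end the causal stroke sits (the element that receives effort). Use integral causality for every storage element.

#0 |J1
#1 |J2
#2 |J2
#3 |R1
#4 |I1
#5 |I2

b2 →J2  (Se1 fixes effort; stroke away)
b1 →J2  (C1: C, integral causality)
b0 →J1  (J2: last free bond brings flow in)
b3 →R1  (J1 effort already set via bond 0)
b4 →I1  (J1 effort already set via bond 0)
b5 →I2  (J1 effort already set via bond 0)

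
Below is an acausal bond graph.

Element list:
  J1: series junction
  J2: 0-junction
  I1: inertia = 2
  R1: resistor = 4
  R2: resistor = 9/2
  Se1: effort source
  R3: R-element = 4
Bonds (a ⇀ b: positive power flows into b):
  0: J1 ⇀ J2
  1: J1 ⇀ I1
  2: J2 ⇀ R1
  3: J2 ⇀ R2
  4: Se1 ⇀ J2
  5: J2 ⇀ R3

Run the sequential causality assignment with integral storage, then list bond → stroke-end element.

β0 stroke→J1
β1 stroke→I1
β2 stroke→R1
β3 stroke→R2
β4 stroke→J2
β5 stroke→R3

#4 |J2  (source Se1 imposes e)
#0 |J1  (J2: bond 4 brought effort, rest push out)
#2 |R1  (common-e at J2 fixed by 4)
#3 |R2  (J2 effort already set via bond 4)
#5 |R3  (J2 effort already set via bond 4)
#1 |I1  (only one flow-in slot at J1)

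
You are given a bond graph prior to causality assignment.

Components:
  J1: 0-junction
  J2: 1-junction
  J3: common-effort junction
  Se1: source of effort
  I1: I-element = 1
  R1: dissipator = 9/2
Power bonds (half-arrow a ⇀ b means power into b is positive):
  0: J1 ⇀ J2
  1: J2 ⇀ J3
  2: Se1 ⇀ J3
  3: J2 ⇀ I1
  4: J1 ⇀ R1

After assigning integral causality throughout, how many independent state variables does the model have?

β2 stroke→J3  (Se1 fixes effort; stroke away)
β1 stroke→J2  (0-jn J3 has e-setter on 2)
β3 stroke→I1  (prefer integral on I1)
β0 stroke→J2  (1-jn J2 has f-setter on 3)
β4 stroke→J1  (closing 0-jn rule on J1)

1  (I1 all integral)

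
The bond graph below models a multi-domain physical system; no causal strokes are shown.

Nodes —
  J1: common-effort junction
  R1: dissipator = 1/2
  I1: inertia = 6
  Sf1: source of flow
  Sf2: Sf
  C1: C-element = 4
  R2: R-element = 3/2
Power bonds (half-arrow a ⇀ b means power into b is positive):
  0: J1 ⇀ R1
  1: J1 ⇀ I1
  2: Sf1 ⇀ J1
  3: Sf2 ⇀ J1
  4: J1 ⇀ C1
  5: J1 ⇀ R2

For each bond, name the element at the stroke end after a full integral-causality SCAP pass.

b2 →Sf1  (Sf1 (Sf) sets flow on bond)
b3 →Sf2  (Sf2: flow source, stroke at near end)
b1 →I1  (prefer integral on I1)
b4 →J1  (C1: C, integral causality)
b0 →R1  (0-jn J1 has e-setter on 4)
b5 →R2  (0-jn J1 has e-setter on 4)

#0 →R1
#1 →I1
#2 →Sf1
#3 →Sf2
#4 →J1
#5 →R2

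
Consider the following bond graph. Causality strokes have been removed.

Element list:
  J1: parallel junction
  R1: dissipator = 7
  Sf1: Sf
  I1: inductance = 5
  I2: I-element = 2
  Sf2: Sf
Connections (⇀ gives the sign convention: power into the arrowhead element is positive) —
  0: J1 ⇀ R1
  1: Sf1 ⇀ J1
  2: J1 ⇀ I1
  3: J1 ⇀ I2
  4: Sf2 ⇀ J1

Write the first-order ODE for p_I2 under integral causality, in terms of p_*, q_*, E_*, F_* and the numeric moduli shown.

b1 stroke→Sf1  (Sf1 (Sf) sets flow on bond)
b4 stroke→Sf2  (Sf2: flow source, stroke at near end)
b2 stroke→I1  (I1: I, integral causality)
b3 stroke→I2  (prefer integral on I2)
b0 stroke→J1  (closing 0-jn rule on J1)

dp_I2/dt = 7*F_Sf1 + 7*F_Sf2 - 7*p_I1/5 - 7*p_I2/2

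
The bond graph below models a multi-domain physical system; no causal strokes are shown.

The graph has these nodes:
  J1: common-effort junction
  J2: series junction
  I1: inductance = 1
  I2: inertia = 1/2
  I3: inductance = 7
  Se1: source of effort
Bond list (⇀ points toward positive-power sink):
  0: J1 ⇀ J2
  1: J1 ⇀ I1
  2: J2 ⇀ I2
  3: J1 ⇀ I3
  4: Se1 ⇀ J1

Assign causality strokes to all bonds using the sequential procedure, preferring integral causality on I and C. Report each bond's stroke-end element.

#4 |J1  (Se1 fixes effort; stroke away)
#0 |J2  (J1: bond 4 brought effort, rest push out)
#1 |I1  (common-e at J1 fixed by 4)
#3 |I3  (common-e at J1 fixed by 4)
#2 |I2  (J2: last free bond brings flow in)

β0 →J2
β1 →I1
β2 →I2
β3 →I3
β4 →J1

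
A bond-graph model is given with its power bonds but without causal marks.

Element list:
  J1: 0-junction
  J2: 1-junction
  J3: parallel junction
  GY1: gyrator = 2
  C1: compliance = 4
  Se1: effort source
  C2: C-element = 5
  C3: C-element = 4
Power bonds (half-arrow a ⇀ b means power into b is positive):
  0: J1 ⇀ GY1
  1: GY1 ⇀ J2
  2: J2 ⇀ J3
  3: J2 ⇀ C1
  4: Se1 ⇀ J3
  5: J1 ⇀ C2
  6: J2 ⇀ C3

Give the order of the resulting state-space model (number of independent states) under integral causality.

#4 stroke→J3  (source Se1 imposes e)
#2 stroke→J2  (J3 effort already set via bond 4)
#3 stroke→J2  (C1 integral (e out))
#5 stroke→J1  (prefer integral on C2)
#0 stroke→GY1  (J1 effort already set via bond 5)
#1 stroke→GY1  (GY GY1: same side as bond 0)
#6 stroke→J2  (common-f at J2 fixed by 1)

3  (C1, C2, C3 all integral)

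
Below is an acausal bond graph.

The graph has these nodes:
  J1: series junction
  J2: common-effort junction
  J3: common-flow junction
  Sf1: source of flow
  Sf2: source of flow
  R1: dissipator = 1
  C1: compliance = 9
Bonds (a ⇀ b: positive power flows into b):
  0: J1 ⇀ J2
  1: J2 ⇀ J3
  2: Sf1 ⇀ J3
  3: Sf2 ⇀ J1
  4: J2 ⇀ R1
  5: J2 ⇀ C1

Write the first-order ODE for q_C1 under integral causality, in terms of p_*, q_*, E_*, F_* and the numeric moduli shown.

dq_C1/dt = -F_Sf1 + F_Sf2 - q_C1/9

b2 stroke at Sf1  (Sf1 fixes flow; stroke at Sf1)
b3 stroke at Sf2  (Sf2 fixes flow; stroke at Sf2)
b0 stroke at J1  (J1: bond 3 brought flow, rest push out)
b1 stroke at J3  (common-f at J3 fixed by 2)
b5 stroke at J2  (C1 outputs effort q/C1)
b4 stroke at R1  (0-jn J2 has e-setter on 5)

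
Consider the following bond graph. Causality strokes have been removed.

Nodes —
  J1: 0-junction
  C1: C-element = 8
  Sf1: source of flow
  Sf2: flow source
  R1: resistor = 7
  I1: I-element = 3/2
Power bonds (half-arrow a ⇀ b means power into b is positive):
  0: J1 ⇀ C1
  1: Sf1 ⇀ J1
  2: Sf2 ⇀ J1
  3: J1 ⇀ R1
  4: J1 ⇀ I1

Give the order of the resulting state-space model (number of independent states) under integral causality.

bond 1 stroke→Sf1  (source Sf1 imposes f)
bond 2 stroke→Sf2  (source Sf2 imposes f)
bond 0 stroke→J1  (C1 integral (e out))
bond 3 stroke→R1  (common-e at J1 fixed by 0)
bond 4 stroke→I1  (J1 effort already set via bond 0)

2  (C1, I1 all integral)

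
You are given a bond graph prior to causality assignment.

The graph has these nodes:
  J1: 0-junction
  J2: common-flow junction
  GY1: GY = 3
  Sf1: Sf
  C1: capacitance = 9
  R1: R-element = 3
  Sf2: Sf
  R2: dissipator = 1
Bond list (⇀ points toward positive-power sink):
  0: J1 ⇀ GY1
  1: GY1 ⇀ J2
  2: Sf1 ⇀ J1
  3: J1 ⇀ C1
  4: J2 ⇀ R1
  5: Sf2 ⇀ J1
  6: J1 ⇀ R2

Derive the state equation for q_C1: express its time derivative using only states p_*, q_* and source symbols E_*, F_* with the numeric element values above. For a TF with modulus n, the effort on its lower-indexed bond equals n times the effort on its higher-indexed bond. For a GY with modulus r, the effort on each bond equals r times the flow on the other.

dq_C1/dt = F_Sf1 + F_Sf2 - 4*q_C1/27

bond 2 →Sf1  (source Sf1 imposes f)
bond 5 →Sf2  (Sf2: flow source, stroke at near end)
bond 3 →J1  (C1 integral (e out))
bond 0 →GY1  (J1 effort already set via bond 3)
bond 6 →R2  (common-e at J1 fixed by 3)
bond 1 →GY1  (through GY1, causality inverts; strokes same side of GY1)
bond 4 →J2  (J2 flow already set via bond 1)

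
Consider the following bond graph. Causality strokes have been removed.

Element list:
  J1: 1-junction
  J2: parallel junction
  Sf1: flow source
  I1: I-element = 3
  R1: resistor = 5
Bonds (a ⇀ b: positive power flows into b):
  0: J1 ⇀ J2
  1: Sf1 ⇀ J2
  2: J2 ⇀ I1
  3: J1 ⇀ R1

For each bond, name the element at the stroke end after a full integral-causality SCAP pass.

β0 stroke→J2
β1 stroke→Sf1
β2 stroke→I1
β3 stroke→J1

#1 |Sf1  (Sf1: flow source, stroke at near end)
#2 |I1  (I1 integral (f out))
#0 |J2  (J2 needs exactly one e-in)
#3 |J1  (J1: bond 0 brought flow, rest push out)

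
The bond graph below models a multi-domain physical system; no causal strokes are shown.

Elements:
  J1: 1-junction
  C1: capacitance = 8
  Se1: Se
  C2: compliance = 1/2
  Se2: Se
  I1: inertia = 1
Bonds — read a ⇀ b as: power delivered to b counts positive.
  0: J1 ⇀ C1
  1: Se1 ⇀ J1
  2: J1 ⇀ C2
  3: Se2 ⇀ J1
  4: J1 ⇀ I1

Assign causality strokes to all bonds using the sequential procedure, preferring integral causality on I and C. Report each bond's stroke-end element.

#0 stroke at J1
#1 stroke at J1
#2 stroke at J1
#3 stroke at J1
#4 stroke at I1

b1 →J1  (Se1 fixes effort; stroke away)
b3 →J1  (Se2 (Se) sets effort on bond)
b0 →J1  (prefer integral on C1)
b2 →J1  (C2: C, integral causality)
b4 →I1  (J1: last free bond brings flow in)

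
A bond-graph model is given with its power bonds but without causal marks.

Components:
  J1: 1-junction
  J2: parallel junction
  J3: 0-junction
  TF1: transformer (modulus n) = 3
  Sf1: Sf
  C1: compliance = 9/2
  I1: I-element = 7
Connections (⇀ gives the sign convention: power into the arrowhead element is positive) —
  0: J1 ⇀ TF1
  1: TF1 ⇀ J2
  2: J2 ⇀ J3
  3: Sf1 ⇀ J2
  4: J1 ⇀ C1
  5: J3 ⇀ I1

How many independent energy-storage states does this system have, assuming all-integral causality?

2  (C1, I1 all integral)

#3 stroke at Sf1  (source Sf1 imposes f)
#4 stroke at J1  (C1 integral (e out))
#0 stroke at TF1  (J1: last free bond brings flow in)
#1 stroke at J2  (TF1: transformer flips bond 0)
#2 stroke at J3  (common-e at J2 fixed by 1)
#5 stroke at I1  (J3 effort already set via bond 2)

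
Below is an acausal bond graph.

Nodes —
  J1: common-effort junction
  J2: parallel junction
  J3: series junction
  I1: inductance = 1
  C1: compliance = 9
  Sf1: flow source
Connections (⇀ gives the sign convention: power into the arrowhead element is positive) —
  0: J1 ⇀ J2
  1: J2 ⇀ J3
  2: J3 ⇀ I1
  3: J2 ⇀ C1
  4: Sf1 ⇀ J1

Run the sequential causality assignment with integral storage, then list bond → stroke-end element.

#0 stroke at J1
#1 stroke at J3
#2 stroke at I1
#3 stroke at J2
#4 stroke at Sf1

bond 4 →Sf1  (Sf1: flow source, stroke at near end)
bond 0 →J1  (only one effort-in slot at J1)
bond 2 →I1  (I1: I, integral causality)
bond 1 →J3  (J3 flow already set via bond 2)
bond 3 →J2  (J2: last free bond brings effort in)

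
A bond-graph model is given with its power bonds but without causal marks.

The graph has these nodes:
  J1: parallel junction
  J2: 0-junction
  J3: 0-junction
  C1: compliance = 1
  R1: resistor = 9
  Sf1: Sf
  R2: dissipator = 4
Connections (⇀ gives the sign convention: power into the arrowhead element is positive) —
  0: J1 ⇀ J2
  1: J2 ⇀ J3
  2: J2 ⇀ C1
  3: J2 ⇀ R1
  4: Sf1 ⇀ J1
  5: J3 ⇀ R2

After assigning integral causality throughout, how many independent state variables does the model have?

b4 stroke→Sf1  (Sf1 (Sf) sets flow on bond)
b0 stroke→J1  (J1: last free bond brings effort in)
b2 stroke→J2  (prefer integral on C1)
b1 stroke→J3  (J2: bond 2 brought effort, rest push out)
b3 stroke→R1  (common-e at J2 fixed by 2)
b5 stroke→R2  (J3 effort already set via bond 1)

1  (C1 all integral)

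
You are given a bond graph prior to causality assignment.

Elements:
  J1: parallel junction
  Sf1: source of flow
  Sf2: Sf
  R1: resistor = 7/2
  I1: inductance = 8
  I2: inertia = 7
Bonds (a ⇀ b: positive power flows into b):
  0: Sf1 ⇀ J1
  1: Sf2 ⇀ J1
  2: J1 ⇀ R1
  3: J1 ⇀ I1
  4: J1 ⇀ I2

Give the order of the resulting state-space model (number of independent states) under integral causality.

#0 |Sf1  (Sf1 fixes flow; stroke at Sf1)
#1 |Sf2  (Sf2 fixes flow; stroke at Sf2)
#3 |I1  (I1 outputs flow p/I1)
#4 |I2  (I2 outputs flow p/I2)
#2 |J1  (only one effort-in slot at J1)

2  (I1, I2 all integral)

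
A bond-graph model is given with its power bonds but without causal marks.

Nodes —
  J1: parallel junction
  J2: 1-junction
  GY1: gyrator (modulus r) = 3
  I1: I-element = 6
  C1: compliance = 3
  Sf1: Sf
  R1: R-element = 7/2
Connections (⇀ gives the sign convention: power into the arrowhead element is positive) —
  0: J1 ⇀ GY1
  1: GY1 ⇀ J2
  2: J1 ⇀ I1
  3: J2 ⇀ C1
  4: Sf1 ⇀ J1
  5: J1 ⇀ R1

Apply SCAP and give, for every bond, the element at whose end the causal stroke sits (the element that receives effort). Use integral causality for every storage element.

bond 0 stroke at GY1
bond 1 stroke at GY1
bond 2 stroke at I1
bond 3 stroke at J2
bond 4 stroke at Sf1
bond 5 stroke at J1

β4 stroke→Sf1  (source Sf1 imposes f)
β2 stroke→I1  (prefer integral on I1)
β3 stroke→J2  (prefer integral on C1)
β1 stroke→GY1  (J2: last free bond brings flow in)
β0 stroke→GY1  (GY GY1: same side as bond 1)
β5 stroke→J1  (closing 0-jn rule on J1)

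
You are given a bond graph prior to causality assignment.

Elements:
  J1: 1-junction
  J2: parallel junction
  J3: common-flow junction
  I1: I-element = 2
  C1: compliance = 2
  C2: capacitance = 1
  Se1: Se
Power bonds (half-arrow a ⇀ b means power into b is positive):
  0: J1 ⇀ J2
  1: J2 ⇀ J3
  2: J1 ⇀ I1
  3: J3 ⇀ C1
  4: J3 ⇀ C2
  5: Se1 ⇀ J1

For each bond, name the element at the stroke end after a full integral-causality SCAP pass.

β5 →J1  (Se1 fixes effort; stroke away)
β2 →I1  (I1 outputs flow p/I1)
β0 →J1  (1-jn J1 has f-setter on 2)
β1 →J2  (closing 0-jn rule on J2)
β3 →J3  (J3: bond 1 brought flow, rest push out)
β4 →J3  (J3 flow already set via bond 1)

b0 |J1
b1 |J2
b2 |I1
b3 |J3
b4 |J3
b5 |J1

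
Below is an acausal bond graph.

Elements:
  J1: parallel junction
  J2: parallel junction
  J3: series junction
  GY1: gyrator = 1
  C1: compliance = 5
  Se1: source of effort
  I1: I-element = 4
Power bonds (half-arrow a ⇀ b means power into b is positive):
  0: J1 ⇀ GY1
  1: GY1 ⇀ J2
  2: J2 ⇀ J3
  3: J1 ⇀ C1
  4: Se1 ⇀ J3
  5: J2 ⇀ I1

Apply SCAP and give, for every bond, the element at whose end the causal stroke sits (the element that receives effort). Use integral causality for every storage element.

#0 stroke at GY1
#1 stroke at GY1
#2 stroke at J2
#3 stroke at J1
#4 stroke at J3
#5 stroke at I1

bond 4 |J3  (Se1 fixes effort; stroke away)
bond 2 |J2  (closing 1-jn rule on J3)
bond 1 |GY1  (J2: bond 2 brought effort, rest push out)
bond 5 |I1  (common-e at J2 fixed by 2)
bond 0 |GY1  (GY GY1: same side as bond 1)
bond 3 |J1  (only one effort-in slot at J1)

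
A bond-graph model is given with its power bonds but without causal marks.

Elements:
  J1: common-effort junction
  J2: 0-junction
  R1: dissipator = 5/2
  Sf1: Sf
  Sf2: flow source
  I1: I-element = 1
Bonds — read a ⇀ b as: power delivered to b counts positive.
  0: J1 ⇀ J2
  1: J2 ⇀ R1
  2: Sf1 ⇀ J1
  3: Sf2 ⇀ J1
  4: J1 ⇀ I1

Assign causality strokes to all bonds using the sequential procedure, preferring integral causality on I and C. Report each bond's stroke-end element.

#0 stroke→J1
#1 stroke→J2
#2 stroke→Sf1
#3 stroke→Sf2
#4 stroke→I1

#2 stroke at Sf1  (Sf1 fixes flow; stroke at Sf1)
#3 stroke at Sf2  (Sf2 (Sf) sets flow on bond)
#4 stroke at I1  (prefer integral on I1)
#0 stroke at J1  (J1: last free bond brings effort in)
#1 stroke at J2  (J2 needs exactly one e-in)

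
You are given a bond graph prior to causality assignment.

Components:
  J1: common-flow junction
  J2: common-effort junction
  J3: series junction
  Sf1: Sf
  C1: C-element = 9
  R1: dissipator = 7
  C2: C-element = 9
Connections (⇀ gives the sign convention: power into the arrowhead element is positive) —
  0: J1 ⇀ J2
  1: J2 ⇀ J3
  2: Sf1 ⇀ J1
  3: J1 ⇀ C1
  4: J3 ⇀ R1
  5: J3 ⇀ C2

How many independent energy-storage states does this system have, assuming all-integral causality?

2  (C1, C2 all integral)

bond 2 stroke→Sf1  (Sf1: flow source, stroke at near end)
bond 0 stroke→J1  (J1: bond 2 brought flow, rest push out)
bond 3 stroke→J1  (J1: bond 2 brought flow, rest push out)
bond 1 stroke→J2  (J2 needs exactly one e-in)
bond 4 stroke→J3  (J3 flow already set via bond 1)
bond 5 stroke→J3  (1-jn J3 has f-setter on 1)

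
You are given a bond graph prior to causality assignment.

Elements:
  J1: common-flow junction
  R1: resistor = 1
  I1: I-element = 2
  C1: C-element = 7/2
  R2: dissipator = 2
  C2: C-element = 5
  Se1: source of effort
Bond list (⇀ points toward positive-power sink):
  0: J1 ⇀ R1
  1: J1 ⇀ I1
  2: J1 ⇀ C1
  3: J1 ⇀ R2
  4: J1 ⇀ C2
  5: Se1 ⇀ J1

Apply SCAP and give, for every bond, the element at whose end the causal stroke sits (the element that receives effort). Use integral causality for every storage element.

b0 |J1
b1 |I1
b2 |J1
b3 |J1
b4 |J1
b5 |J1

#5 stroke at J1  (source Se1 imposes e)
#1 stroke at I1  (I1: I, integral causality)
#0 stroke at J1  (J1 flow already set via bond 1)
#2 stroke at J1  (J1 flow already set via bond 1)
#3 stroke at J1  (1-jn J1 has f-setter on 1)
#4 stroke at J1  (common-f at J1 fixed by 1)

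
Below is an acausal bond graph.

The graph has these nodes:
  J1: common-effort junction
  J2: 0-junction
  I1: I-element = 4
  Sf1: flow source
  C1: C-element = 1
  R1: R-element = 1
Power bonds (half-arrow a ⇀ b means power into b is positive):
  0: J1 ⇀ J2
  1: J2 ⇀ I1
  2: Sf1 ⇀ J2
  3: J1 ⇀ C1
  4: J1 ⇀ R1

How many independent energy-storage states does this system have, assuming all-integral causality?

b2 stroke→Sf1  (Sf1 fixes flow; stroke at Sf1)
b1 stroke→I1  (I1 outputs flow p/I1)
b0 stroke→J2  (only one effort-in slot at J2)
b3 stroke→J1  (C1 outputs effort q/C1)
b4 stroke→R1  (common-e at J1 fixed by 3)

2  (C1, I1 all integral)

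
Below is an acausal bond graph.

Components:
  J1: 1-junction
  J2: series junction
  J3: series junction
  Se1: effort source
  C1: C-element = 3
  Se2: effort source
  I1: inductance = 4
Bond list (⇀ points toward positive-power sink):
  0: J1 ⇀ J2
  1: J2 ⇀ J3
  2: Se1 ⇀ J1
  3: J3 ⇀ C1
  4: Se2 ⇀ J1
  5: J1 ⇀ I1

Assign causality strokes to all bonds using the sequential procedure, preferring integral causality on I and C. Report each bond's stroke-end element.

β2 stroke→J1  (source Se1 imposes e)
β4 stroke→J1  (Se2: effort source, stroke at far end)
β3 stroke→J3  (C1: C, integral causality)
β1 stroke→J2  (only one flow-in slot at J3)
β0 stroke→J1  (only one flow-in slot at J2)
β5 stroke→I1  (closing 1-jn rule on J1)

bond 0 stroke at J1
bond 1 stroke at J2
bond 2 stroke at J1
bond 3 stroke at J3
bond 4 stroke at J1
bond 5 stroke at I1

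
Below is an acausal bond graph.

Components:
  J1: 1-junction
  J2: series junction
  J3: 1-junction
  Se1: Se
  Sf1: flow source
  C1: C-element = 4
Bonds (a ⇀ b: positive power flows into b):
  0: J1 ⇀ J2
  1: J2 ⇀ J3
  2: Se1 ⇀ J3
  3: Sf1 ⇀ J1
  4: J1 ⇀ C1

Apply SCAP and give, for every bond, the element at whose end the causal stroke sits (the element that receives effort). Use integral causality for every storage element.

b2 |J3  (Se1: effort source, stroke at far end)
b3 |Sf1  (Sf1 fixes flow; stroke at Sf1)
b0 |J1  (common-f at J1 fixed by 3)
b4 |J1  (1-jn J1 has f-setter on 3)
b1 |J2  (J2 flow already set via bond 0)

β0 stroke at J1
β1 stroke at J2
β2 stroke at J3
β3 stroke at Sf1
β4 stroke at J1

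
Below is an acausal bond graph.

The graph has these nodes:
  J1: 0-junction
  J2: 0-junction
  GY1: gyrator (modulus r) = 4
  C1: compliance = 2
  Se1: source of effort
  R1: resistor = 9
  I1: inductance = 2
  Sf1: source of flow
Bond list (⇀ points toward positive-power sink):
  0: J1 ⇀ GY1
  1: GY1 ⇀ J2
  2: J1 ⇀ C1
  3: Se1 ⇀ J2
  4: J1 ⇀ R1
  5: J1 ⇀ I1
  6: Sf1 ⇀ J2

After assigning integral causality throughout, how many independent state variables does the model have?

#3 stroke at J2  (Se1 fixes effort; stroke away)
#6 stroke at Sf1  (Sf1 (Sf) sets flow on bond)
#1 stroke at GY1  (0-jn J2 has e-setter on 3)
#0 stroke at GY1  (through GY1, causality inverts; strokes same side of GY1)
#2 stroke at J1  (C1 integral (e out))
#4 stroke at R1  (J1 effort already set via bond 2)
#5 stroke at I1  (0-jn J1 has e-setter on 2)

2  (C1, I1 all integral)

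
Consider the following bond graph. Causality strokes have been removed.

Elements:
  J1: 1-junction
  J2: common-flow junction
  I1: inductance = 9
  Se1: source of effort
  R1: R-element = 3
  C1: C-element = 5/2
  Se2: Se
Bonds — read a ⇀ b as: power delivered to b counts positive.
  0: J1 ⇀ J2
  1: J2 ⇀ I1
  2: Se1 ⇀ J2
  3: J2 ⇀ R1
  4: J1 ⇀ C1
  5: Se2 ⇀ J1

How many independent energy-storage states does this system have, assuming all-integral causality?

bond 2 |J2  (source Se1 imposes e)
bond 5 |J1  (Se2 (Se) sets effort on bond)
bond 1 |I1  (I1: I, integral causality)
bond 0 |J2  (J2 flow already set via bond 1)
bond 3 |J2  (common-f at J2 fixed by 1)
bond 4 |J1  (1-jn J1 has f-setter on 0)

2  (C1, I1 all integral)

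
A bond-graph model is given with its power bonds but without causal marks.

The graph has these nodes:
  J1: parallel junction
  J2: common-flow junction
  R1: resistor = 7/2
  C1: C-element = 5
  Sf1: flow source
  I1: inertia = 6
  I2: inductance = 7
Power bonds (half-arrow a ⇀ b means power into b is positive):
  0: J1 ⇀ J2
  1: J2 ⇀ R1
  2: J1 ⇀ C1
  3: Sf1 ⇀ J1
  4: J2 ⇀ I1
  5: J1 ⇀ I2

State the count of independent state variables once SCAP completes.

#3 |Sf1  (Sf1: flow source, stroke at near end)
#2 |J1  (C1 outputs effort q/C1)
#0 |J2  (J1: bond 2 brought effort, rest push out)
#5 |I2  (common-e at J1 fixed by 2)
#4 |I1  (I1 outputs flow p/I1)
#1 |J2  (1-jn J2 has f-setter on 4)

3  (C1, I1, I2 all integral)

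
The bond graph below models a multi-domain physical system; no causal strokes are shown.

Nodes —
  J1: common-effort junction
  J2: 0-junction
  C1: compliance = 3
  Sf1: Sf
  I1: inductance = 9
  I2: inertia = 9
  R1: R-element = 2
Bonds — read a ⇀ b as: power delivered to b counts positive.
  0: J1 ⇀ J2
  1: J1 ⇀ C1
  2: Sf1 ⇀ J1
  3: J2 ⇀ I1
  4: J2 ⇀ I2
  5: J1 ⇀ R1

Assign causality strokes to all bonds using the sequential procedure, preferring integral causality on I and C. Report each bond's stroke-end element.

bond 2 →Sf1  (source Sf1 imposes f)
bond 1 →J1  (C1: C, integral causality)
bond 0 →J2  (common-e at J1 fixed by 1)
bond 5 →R1  (0-jn J1 has e-setter on 1)
bond 3 →I1  (J2: bond 0 brought effort, rest push out)
bond 4 →I2  (0-jn J2 has e-setter on 0)

b0 →J2
b1 →J1
b2 →Sf1
b3 →I1
b4 →I2
b5 →R1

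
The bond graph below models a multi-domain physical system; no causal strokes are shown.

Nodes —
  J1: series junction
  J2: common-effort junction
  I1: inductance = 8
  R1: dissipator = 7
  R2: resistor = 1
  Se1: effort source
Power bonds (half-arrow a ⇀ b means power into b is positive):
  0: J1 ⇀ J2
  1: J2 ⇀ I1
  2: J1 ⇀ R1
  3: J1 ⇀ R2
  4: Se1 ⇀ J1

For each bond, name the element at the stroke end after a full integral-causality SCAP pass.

bond 0 stroke at J2
bond 1 stroke at I1
bond 2 stroke at J1
bond 3 stroke at J1
bond 4 stroke at J1

b4 stroke at J1  (source Se1 imposes e)
b1 stroke at I1  (I1 integral (f out))
b0 stroke at J2  (J2 needs exactly one e-in)
b2 stroke at J1  (J1 flow already set via bond 0)
b3 stroke at J1  (common-f at J1 fixed by 0)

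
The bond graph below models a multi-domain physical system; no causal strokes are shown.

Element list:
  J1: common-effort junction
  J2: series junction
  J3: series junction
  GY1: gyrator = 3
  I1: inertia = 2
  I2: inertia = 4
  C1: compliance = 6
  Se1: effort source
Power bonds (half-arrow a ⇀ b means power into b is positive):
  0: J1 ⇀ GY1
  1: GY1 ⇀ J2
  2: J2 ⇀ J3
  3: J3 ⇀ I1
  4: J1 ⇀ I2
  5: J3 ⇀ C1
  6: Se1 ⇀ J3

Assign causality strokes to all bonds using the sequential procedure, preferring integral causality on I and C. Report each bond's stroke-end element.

#6 stroke at J3  (Se1 fixes effort; stroke away)
#3 stroke at I1  (I1 integral (f out))
#2 stroke at J3  (1-jn J3 has f-setter on 3)
#5 stroke at J3  (J3: bond 3 brought flow, rest push out)
#1 stroke at J2  (J2: bond 2 brought flow, rest push out)
#0 stroke at J1  (through GY1, causality inverts; strokes same side of GY1)
#4 stroke at I2  (0-jn J1 has e-setter on 0)

b0 stroke→J1
b1 stroke→J2
b2 stroke→J3
b3 stroke→I1
b4 stroke→I2
b5 stroke→J3
b6 stroke→J3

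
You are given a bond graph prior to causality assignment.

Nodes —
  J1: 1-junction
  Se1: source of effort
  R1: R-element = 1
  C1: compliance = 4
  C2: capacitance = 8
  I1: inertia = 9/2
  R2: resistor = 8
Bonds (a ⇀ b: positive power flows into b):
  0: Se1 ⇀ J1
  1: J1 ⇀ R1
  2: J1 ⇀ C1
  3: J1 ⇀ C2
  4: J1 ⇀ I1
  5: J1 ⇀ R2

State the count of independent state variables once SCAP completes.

3  (C1, C2, I1 all integral)

#0 |J1  (Se1 (Se) sets effort on bond)
#2 |J1  (prefer integral on C1)
#3 |J1  (C2: C, integral causality)
#4 |I1  (I1 integral (f out))
#1 |J1  (J1 flow already set via bond 4)
#5 |J1  (J1 flow already set via bond 4)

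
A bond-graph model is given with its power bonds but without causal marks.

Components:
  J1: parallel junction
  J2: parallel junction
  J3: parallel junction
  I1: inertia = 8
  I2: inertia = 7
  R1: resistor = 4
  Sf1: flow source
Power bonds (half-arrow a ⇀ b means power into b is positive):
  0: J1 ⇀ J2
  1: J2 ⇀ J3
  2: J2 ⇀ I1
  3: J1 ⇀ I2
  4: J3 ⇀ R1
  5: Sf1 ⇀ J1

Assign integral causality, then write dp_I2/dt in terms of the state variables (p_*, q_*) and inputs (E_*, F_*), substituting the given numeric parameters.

#5 stroke at Sf1  (Sf1: flow source, stroke at near end)
#2 stroke at I1  (I1: I, integral causality)
#3 stroke at I2  (I2: I, integral causality)
#0 stroke at J1  (J1: last free bond brings effort in)
#1 stroke at J2  (J2 needs exactly one e-in)
#4 stroke at J3  (only one effort-in slot at J3)

dp_I2/dt = 4*F_Sf1 - p_I1/2 - 4*p_I2/7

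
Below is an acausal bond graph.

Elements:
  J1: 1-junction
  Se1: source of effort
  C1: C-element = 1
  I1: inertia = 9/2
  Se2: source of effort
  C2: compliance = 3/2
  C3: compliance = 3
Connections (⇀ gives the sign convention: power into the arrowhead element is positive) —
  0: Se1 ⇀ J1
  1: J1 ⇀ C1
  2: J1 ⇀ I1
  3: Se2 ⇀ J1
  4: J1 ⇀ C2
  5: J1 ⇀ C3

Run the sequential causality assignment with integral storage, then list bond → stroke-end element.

bond 0 stroke→J1
bond 1 stroke→J1
bond 2 stroke→I1
bond 3 stroke→J1
bond 4 stroke→J1
bond 5 stroke→J1

b0 |J1  (Se1 fixes effort; stroke away)
b3 |J1  (source Se2 imposes e)
b1 |J1  (prefer integral on C1)
b2 |I1  (I1 integral (f out))
b4 |J1  (J1: bond 2 brought flow, rest push out)
b5 |J1  (J1 flow already set via bond 2)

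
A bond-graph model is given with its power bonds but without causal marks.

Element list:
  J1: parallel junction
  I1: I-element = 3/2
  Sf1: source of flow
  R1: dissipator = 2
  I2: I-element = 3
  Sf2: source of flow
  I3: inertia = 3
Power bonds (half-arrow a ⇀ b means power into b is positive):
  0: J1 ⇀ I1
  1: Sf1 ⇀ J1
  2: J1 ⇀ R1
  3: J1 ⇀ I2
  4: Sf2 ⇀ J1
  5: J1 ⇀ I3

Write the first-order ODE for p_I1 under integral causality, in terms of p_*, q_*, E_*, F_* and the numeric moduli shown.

#1 stroke→Sf1  (Sf1 (Sf) sets flow on bond)
#4 stroke→Sf2  (Sf2: flow source, stroke at near end)
#0 stroke→I1  (I1 outputs flow p/I1)
#3 stroke→I2  (I2 outputs flow p/I2)
#5 stroke→I3  (prefer integral on I3)
#2 stroke→J1  (J1: last free bond brings effort in)

dp_I1/dt = 2*F_Sf1 + 2*F_Sf2 - 4*p_I1/3 - 2*p_I2/3 - 2*p_I3/3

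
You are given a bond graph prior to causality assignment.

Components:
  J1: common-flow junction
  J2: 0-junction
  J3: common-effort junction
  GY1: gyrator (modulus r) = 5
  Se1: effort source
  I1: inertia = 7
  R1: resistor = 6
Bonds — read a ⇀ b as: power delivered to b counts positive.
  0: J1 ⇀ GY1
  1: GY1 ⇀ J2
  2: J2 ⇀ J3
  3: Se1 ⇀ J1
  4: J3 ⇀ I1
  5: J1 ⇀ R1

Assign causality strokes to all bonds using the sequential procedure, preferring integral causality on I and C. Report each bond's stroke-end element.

b0 stroke at J1
b1 stroke at J2
b2 stroke at J3
b3 stroke at J1
b4 stroke at I1
b5 stroke at R1

β3 stroke→J1  (Se1 fixes effort; stroke away)
β4 stroke→I1  (prefer integral on I1)
β2 stroke→J3  (only one effort-in slot at J3)
β1 stroke→J2  (J2 needs exactly one e-in)
β0 stroke→J1  (through GY1, causality inverts; strokes same side of GY1)
β5 stroke→R1  (closing 1-jn rule on J1)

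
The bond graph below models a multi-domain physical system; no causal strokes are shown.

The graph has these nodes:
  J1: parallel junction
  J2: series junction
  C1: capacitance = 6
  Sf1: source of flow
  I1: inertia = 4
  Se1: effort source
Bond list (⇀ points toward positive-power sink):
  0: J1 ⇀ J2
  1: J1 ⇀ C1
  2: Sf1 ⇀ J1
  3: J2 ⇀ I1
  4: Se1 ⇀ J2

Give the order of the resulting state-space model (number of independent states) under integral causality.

b2 stroke at Sf1  (Sf1: flow source, stroke at near end)
b4 stroke at J2  (Se1: effort source, stroke at far end)
b1 stroke at J1  (C1: C, integral causality)
b0 stroke at J2  (J1 effort already set via bond 1)
b3 stroke at I1  (closing 1-jn rule on J2)

2  (C1, I1 all integral)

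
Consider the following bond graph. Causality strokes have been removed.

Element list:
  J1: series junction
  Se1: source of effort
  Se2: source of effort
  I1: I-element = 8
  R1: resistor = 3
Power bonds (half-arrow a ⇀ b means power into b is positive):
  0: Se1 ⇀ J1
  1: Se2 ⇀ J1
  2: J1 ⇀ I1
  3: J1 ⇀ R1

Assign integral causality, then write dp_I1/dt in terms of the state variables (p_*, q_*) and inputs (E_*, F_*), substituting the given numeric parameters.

β0 stroke→J1  (source Se1 imposes e)
β1 stroke→J1  (Se2 (Se) sets effort on bond)
β2 stroke→I1  (I1: I, integral causality)
β3 stroke→J1  (J1 flow already set via bond 2)

dp_I1/dt = E_Se1 + E_Se2 - 3*p_I1/8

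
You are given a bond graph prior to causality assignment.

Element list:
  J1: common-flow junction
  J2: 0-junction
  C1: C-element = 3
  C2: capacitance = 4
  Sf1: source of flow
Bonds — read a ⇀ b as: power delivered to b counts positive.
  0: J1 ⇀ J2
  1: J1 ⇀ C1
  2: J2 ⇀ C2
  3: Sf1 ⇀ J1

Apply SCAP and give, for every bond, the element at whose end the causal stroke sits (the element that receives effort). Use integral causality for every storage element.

bond 0 stroke at J1
bond 1 stroke at J1
bond 2 stroke at J2
bond 3 stroke at Sf1

bond 3 stroke at Sf1  (Sf1: flow source, stroke at near end)
bond 0 stroke at J1  (1-jn J1 has f-setter on 3)
bond 1 stroke at J1  (J1: bond 3 brought flow, rest push out)
bond 2 stroke at J2  (J2 needs exactly one e-in)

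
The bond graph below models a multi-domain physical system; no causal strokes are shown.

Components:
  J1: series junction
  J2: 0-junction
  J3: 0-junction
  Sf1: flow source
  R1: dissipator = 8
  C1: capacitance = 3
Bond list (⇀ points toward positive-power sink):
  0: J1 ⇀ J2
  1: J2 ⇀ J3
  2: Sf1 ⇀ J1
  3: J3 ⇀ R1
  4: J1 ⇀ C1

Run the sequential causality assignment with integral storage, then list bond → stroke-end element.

b0 stroke at J1
b1 stroke at J2
b2 stroke at Sf1
b3 stroke at J3
b4 stroke at J1

bond 2 →Sf1  (Sf1 fixes flow; stroke at Sf1)
bond 0 →J1  (J1 flow already set via bond 2)
bond 4 →J1  (common-f at J1 fixed by 2)
bond 1 →J2  (J2: last free bond brings effort in)
bond 3 →J3  (J3: last free bond brings effort in)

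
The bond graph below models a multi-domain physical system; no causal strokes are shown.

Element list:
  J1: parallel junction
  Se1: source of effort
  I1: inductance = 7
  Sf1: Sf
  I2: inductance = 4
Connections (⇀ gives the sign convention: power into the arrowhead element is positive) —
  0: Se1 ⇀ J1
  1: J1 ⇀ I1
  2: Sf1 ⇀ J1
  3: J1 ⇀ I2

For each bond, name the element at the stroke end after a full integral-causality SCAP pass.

β0 stroke→J1
β1 stroke→I1
β2 stroke→Sf1
β3 stroke→I2

bond 0 →J1  (Se1: effort source, stroke at far end)
bond 2 →Sf1  (source Sf1 imposes f)
bond 1 →I1  (J1: bond 0 brought effort, rest push out)
bond 3 →I2  (J1: bond 0 brought effort, rest push out)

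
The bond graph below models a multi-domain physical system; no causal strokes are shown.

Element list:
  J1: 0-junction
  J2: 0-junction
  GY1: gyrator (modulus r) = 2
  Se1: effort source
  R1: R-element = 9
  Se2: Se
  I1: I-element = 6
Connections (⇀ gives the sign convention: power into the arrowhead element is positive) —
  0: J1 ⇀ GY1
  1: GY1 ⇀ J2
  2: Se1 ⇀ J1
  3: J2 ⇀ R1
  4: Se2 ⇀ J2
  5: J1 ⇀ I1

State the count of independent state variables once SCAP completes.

β2 →J1  (source Se1 imposes e)
β4 →J2  (Se2 (Se) sets effort on bond)
β0 →GY1  (J1: bond 2 brought effort, rest push out)
β5 →I1  (J1: bond 2 brought effort, rest push out)
β1 →GY1  (J2 effort already set via bond 4)
β3 →R1  (J2: bond 4 brought effort, rest push out)

1  (I1 all integral)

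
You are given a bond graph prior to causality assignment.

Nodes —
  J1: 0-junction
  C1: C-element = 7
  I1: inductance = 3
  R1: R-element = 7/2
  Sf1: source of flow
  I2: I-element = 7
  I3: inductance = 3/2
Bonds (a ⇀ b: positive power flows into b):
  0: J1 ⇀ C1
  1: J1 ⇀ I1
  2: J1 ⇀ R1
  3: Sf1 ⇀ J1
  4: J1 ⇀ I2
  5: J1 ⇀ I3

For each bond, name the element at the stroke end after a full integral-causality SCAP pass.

#3 stroke at Sf1  (source Sf1 imposes f)
#0 stroke at J1  (C1 outputs effort q/C1)
#1 stroke at I1  (J1: bond 0 brought effort, rest push out)
#2 stroke at R1  (common-e at J1 fixed by 0)
#4 stroke at I2  (J1: bond 0 brought effort, rest push out)
#5 stroke at I3  (J1: bond 0 brought effort, rest push out)

#0 stroke→J1
#1 stroke→I1
#2 stroke→R1
#3 stroke→Sf1
#4 stroke→I2
#5 stroke→I3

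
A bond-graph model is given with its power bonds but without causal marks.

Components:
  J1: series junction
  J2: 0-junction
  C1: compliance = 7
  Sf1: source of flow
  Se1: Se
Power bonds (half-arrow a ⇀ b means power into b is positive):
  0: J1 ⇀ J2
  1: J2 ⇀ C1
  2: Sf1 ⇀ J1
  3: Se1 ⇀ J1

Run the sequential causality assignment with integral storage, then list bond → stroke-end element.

b0 stroke at J1
b1 stroke at J2
b2 stroke at Sf1
b3 stroke at J1

β2 stroke at Sf1  (Sf1 fixes flow; stroke at Sf1)
β3 stroke at J1  (Se1 fixes effort; stroke away)
β0 stroke at J1  (J1 flow already set via bond 2)
β1 stroke at J2  (J2 needs exactly one e-in)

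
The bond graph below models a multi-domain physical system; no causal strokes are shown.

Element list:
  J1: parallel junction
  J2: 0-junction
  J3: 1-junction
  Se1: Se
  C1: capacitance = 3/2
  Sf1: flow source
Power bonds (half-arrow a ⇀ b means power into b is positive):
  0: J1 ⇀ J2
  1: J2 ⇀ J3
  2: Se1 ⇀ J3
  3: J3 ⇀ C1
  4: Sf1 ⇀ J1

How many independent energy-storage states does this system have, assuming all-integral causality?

1  (C1 all integral)

b2 stroke at J3  (Se1 (Se) sets effort on bond)
b4 stroke at Sf1  (Sf1 fixes flow; stroke at Sf1)
b0 stroke at J1  (only one effort-in slot at J1)
b1 stroke at J2  (only one effort-in slot at J2)
b3 stroke at J3  (common-f at J3 fixed by 1)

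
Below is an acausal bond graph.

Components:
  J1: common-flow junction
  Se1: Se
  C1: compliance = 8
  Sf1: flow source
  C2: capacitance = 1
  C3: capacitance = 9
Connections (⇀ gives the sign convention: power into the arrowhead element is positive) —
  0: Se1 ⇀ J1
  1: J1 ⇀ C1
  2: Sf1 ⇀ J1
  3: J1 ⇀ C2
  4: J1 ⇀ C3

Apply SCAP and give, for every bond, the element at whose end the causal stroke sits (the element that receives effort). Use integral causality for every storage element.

#0 →J1
#1 →J1
#2 →Sf1
#3 →J1
#4 →J1

#0 →J1  (Se1 fixes effort; stroke away)
#2 →Sf1  (Sf1 (Sf) sets flow on bond)
#1 →J1  (J1: bond 2 brought flow, rest push out)
#3 →J1  (common-f at J1 fixed by 2)
#4 →J1  (J1 flow already set via bond 2)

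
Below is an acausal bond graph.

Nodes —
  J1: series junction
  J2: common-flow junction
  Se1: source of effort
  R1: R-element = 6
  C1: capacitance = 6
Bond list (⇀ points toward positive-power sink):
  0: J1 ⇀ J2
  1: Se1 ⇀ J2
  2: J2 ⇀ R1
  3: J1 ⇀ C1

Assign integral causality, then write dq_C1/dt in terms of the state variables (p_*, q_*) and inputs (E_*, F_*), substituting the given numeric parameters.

dq_C1/dt = E_Se1/6 - q_C1/36

b1 stroke at J2  (source Se1 imposes e)
b3 stroke at J1  (C1 outputs effort q/C1)
b0 stroke at J2  (J1: last free bond brings flow in)
b2 stroke at R1  (only one flow-in slot at J2)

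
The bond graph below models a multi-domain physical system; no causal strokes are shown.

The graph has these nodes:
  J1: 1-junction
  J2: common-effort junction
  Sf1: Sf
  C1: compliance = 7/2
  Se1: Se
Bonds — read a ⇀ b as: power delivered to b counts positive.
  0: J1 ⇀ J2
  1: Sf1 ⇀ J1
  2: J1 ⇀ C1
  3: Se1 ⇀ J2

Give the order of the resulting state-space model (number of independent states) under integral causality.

b1 |Sf1  (source Sf1 imposes f)
b3 |J2  (source Se1 imposes e)
b0 |J1  (common-f at J1 fixed by 1)
b2 |J1  (1-jn J1 has f-setter on 1)

1  (C1 all integral)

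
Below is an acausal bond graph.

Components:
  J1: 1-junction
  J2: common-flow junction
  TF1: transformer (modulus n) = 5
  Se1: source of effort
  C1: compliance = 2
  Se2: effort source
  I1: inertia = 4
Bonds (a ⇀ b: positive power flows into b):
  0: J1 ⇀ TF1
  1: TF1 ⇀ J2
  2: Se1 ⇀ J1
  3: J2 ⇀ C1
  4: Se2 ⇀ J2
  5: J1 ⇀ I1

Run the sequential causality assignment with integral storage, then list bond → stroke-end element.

b0 |J1
b1 |TF1
b2 |J1
b3 |J2
b4 |J2
b5 |I1

β2 stroke→J1  (source Se1 imposes e)
β4 stroke→J2  (Se2: effort source, stroke at far end)
β3 stroke→J2  (C1 integral (e out))
β1 stroke→TF1  (J2 needs exactly one f-in)
β0 stroke→J1  (TF TF1: opposite of bond 1)
β5 stroke→I1  (closing 1-jn rule on J1)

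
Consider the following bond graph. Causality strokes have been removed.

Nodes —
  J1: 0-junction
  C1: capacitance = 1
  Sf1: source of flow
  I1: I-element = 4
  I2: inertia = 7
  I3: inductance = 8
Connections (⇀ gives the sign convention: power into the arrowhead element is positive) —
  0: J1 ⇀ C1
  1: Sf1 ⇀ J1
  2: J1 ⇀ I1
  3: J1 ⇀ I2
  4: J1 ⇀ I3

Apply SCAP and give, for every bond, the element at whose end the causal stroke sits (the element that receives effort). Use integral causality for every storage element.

#0 stroke→J1
#1 stroke→Sf1
#2 stroke→I1
#3 stroke→I2
#4 stroke→I3

bond 1 |Sf1  (Sf1 (Sf) sets flow on bond)
bond 0 |J1  (prefer integral on C1)
bond 2 |I1  (J1: bond 0 brought effort, rest push out)
bond 3 |I2  (J1 effort already set via bond 0)
bond 4 |I3  (J1: bond 0 brought effort, rest push out)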